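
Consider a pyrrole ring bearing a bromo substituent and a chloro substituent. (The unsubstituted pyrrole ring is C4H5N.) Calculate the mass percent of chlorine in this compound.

Atom tally by fragment:
  pyrrole ring core → C:4 H:5 N:1
  (− 2 ring H displaced by substituents)
  + Br → Br:1
  + Cl → Cl:1
Element totals:
  C: 4
  H: 3
  Br: 1
  Cl: 1
  N: 1
Molecular formula: C4H3BrClN.
Molar mass = 180.429 g/mol.
Mass from Cl: 1 × 35.45 = 35.450 g/mol.
%Cl = 35.450 / 180.429 × 100 = 19.65%.

19.65%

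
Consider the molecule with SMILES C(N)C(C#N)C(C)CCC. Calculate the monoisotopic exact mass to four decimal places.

140.1313

Atom tally by fragment:
  H2NCH2 → C:1 H:4 N:1
  CH(CN) → C:2 H:1 N:1
  CH(CH3) → C:2 H:4
  CH2 → C:1 H:2
  CH2 → C:1 H:2
  CH3 → C:1 H:3
Element totals:
  C: 8
  H: 16
  N: 2
Molecular formula: C8H16N2.
  M = 8(12.0) + 16(1.007825) + 2(14.003074)
    = 96.000000 + 16.125200 + 28.006148 = 140.131348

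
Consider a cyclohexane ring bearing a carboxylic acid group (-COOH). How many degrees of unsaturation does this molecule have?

Atom tally by fragment:
  cyclohexane ring core → C:6 H:12
  (− 1 ring H displaced by substituents)
  + COOH → C:1 H:1 O:2
Element totals:
  C: 7
  H: 12
  O: 2
Molecular formula: C7H12O2.
DoU = (2C + 2 + N − H − X) / 2 = (2·7 + 2 + 0 − 12 − 0) / 2 = 2.

2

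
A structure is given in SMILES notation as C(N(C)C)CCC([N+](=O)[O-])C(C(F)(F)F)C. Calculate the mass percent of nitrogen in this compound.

Atom tally by fragment:
  (CH3)2NCH2 → C:3 H:8 N:1
  CH2 → C:1 H:2
  CH2 → C:1 H:2
  CH(NO2) → C:1 H:1 N:1 O:2
  CH(CF3) → C:2 H:1 F:3
  CH3 → C:1 H:3
Element totals:
  C: 9
  H: 17
  F: 3
  N: 2
  O: 2
Molecular formula: C9H17F3N2O2.
Molar mass = 242.241 g/mol.
Mass from N: 2 × 14.007 = 28.014 g/mol.
%N = 28.014 / 242.241 × 100 = 11.56%.

11.56%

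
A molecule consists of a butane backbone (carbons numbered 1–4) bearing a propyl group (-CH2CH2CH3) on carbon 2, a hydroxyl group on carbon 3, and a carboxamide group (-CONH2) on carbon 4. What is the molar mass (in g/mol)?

Atom tally by fragment:
  CH3 → C:1 H:3
  CH(CH2CH2CH3) → C:4 H:8
  CH(OH) → C:1 H:2 O:1
  CH2CONH2 → C:2 H:4 O:1 N:1
Element totals:
  C: 8
  H: 17
  N: 1
  O: 2
Molecular formula: C8H17NO2.
  M = 8(12.011) + 17(1.008) + 14.007 + 2(15.999)
    = 96.088 + 17.136 + 14.007 + 31.998 = 159.229

159.23 g/mol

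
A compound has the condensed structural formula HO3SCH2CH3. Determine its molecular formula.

C2H6O3S

Atom tally by fragment:
  HO3SCH2 → C:1 H:3 S:1 O:3
  CH3 → C:1 H:3
Element totals:
  C: 2
  H: 6
  O: 3
  S: 1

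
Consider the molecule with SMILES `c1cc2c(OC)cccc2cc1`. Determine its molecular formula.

Atom tally by fragment:
  naphthalene ring system core → C:10 H:8
  (− 1 ring H displaced by substituents)
  + OCH3 → C:1 H:3 O:1
Element totals:
  C: 11
  H: 10
  O: 1

C11H10O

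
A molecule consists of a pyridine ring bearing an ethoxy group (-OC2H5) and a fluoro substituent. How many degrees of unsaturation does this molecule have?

Atom tally by fragment:
  pyridine ring core → C:5 H:5 N:1
  (− 2 ring H displaced by substituents)
  + OC2H5 → C:2 H:5 O:1
  + F → F:1
Element totals:
  C: 7
  H: 8
  F: 1
  N: 1
  O: 1
Molecular formula: C7H8FNO.
DoU = (2C + 2 + N − H − X) / 2 = (2·7 + 2 + 1 − 8 − 1) / 2 = 4.

4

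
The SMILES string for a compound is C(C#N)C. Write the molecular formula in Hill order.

Atom tally by fragment:
  NCCH2 → C:2 H:2 N:1
  CH3 → C:1 H:3
Element totals:
  C: 3
  H: 5
  N: 1

C3H5N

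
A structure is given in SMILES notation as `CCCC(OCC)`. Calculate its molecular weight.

102.18 g/mol

Atom tally by fragment:
  CH3 → C:1 H:3
  CH2 → C:1 H:2
  CH2 → C:1 H:2
  CH2OC2H5 → C:3 H:7 O:1
Element totals:
  C: 6
  H: 14
  O: 1
Molecular formula: C6H14O.
  M = 6(12.011) + 14(1.008) + 15.999
    = 72.066 + 14.112 + 15.999 = 102.177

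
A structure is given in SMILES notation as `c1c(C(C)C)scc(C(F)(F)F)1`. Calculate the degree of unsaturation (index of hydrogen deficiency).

3

Atom tally by fragment:
  thiophene ring core → C:4 H:4 S:1
  (− 2 ring H displaced by substituents)
  + CH(CH3)2 → C:3 H:7
  + CF3 → C:1 F:3
Element totals:
  C: 8
  H: 9
  F: 3
  S: 1
Molecular formula: C8H9F3S.
DoU = (2C + 2 + N − H − X) / 2 = (2·8 + 2 + 0 − 9 − 3) / 2 = 3.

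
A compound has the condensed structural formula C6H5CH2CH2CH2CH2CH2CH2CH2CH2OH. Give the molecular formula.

Element totals:
  C: 14
  H: 22
  O: 1

C14H22O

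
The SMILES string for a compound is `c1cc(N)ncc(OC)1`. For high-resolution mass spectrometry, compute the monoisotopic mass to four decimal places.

124.0637

Atom tally by fragment:
  pyridine ring core → C:5 H:5 N:1
  (− 2 ring H displaced by substituents)
  + NH2 → N:1 H:2
  + OCH3 → C:1 H:3 O:1
Element totals:
  C: 6
  H: 8
  N: 2
  O: 1
Molecular formula: C6H8N2O.
  M = 6(12.0) + 8(1.007825) + 2(14.003074) + 15.994915
    = 72.000000 + 8.062600 + 28.006148 + 15.994915 = 124.063663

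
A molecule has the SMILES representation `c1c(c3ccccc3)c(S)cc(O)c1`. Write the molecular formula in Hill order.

Atom tally by fragment:
  benzene ring core → C:6 H:6
  (− 3 ring H displaced by substituents)
  + C6H5 → C:6 H:5
  + SH → S:1 H:1
  + OH → O:1 H:1
Element totals:
  C: 12
  H: 10
  O: 1
  S: 1

C12H10OS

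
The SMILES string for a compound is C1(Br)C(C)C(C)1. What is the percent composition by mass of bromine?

53.62%

Atom tally by fragment:
  cyclopropane ring core → C:3 H:6
  (− 3 ring H displaced by substituents)
  + Br → Br:1
  + CH3 → C:1 H:3
  + CH3 → C:1 H:3
Element totals:
  C: 5
  H: 9
  Br: 1
Molecular formula: C5H9Br.
Molar mass = 149.031 g/mol.
Mass from Br: 1 × 79.904 = 79.904 g/mol.
%Br = 79.904 / 149.031 × 100 = 53.62%.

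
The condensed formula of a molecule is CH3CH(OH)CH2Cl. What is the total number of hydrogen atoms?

7

Atom tally by fragment:
  CH3 → C:1 H:3
  CH(OH) → C:1 H:2 O:1
  CH2Cl → C:1 H:2 Cl:1
Element totals:
  C: 3
  H: 7
  Cl: 1
  O: 1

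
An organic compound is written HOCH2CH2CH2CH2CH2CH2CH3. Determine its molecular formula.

Atom tally by fragment:
  HOCH2CH2 → C:2 H:5 O:1
  CH2 → C:1 H:2
  CH2 → C:1 H:2
  CH2 → C:1 H:2
  CH2 → C:1 H:2
  CH3 → C:1 H:3
Element totals:
  C: 7
  H: 16
  O: 1

C7H16O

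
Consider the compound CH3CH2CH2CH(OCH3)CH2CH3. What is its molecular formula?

Element totals:
  C: 7
  H: 16
  O: 1

C7H16O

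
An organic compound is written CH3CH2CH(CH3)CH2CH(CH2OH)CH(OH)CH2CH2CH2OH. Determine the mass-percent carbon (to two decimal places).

Element totals:
  C: 11
  H: 24
  O: 3
Molecular formula: C11H24O3.
Molar mass = 204.310 g/mol.
Mass from C: 11 × 12.011 = 132.121 g/mol.
%C = 132.121 / 204.310 × 100 = 64.67%.

64.67%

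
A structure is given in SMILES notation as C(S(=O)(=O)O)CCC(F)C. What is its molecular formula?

C5H11FO3S

Atom tally by fragment:
  HO3SCH2 → C:1 H:3 S:1 O:3
  CH2 → C:1 H:2
  CH2 → C:1 H:2
  CH(F) → C:1 H:1 F:1
  CH3 → C:1 H:3
Element totals:
  C: 5
  H: 11
  F: 1
  O: 3
  S: 1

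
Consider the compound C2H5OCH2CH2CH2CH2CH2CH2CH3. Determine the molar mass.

144.26 g/mol

Element totals:
  C: 9
  H: 20
  O: 1
Molecular formula: C9H20O.
  M = 9(12.011) + 20(1.008) + 15.999
    = 108.099 + 20.160 + 15.999 = 144.258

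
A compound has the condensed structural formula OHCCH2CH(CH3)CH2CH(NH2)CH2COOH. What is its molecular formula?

Element totals:
  C: 8
  H: 15
  N: 1
  O: 3

C8H15NO3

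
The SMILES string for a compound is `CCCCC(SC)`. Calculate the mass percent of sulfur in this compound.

Atom tally by fragment:
  CH3 → C:1 H:3
  CH2 → C:1 H:2
  CH2 → C:1 H:2
  CH2 → C:1 H:2
  CH2SCH3 → C:2 H:5 S:1
Element totals:
  C: 6
  H: 14
  S: 1
Molecular formula: C6H14S.
Molar mass = 118.238 g/mol.
Mass from S: 1 × 32.06 = 32.060 g/mol.
%S = 32.060 / 118.238 × 100 = 27.11%.

27.11%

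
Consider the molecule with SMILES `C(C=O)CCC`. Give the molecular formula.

Atom tally by fragment:
  OHCCH2 → C:2 H:3 O:1
  CH2 → C:1 H:2
  CH2 → C:1 H:2
  CH3 → C:1 H:3
Element totals:
  C: 5
  H: 10
  O: 1

C5H10O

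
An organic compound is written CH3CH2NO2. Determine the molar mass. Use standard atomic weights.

Element totals:
  C: 2
  H: 5
  N: 1
  O: 2
Molecular formula: C2H5NO2.
  M = 2(12.011) + 5(1.008) + 14.007 + 2(15.999)
    = 24.022 + 5.040 + 14.007 + 31.998 = 75.067

75.07 g/mol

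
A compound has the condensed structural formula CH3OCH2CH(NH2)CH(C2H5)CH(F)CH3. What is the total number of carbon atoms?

8

Element totals:
  C: 8
  H: 18
  F: 1
  N: 1
  O: 1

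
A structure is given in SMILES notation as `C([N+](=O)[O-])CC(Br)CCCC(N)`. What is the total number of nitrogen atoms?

Atom tally by fragment:
  O2NCH2 → C:1 H:2 N:1 O:2
  CH2 → C:1 H:2
  CH(Br) → C:1 H:1 Br:1
  CH2 → C:1 H:2
  CH2 → C:1 H:2
  CH2 → C:1 H:2
  CH2NH2 → C:1 H:4 N:1
Element totals:
  C: 7
  H: 15
  Br: 1
  N: 2
  O: 2

2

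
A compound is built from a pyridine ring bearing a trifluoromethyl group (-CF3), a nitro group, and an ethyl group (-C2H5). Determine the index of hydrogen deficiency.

Atom tally by fragment:
  pyridine ring core → C:5 H:5 N:1
  (− 3 ring H displaced by substituents)
  + CF3 → C:1 F:3
  + NO2 → N:1 O:2
  + C2H5 → C:2 H:5
Element totals:
  C: 8
  H: 7
  F: 3
  N: 2
  O: 2
Molecular formula: C8H7F3N2O2.
DoU = (2C + 2 + N − H − X) / 2 = (2·8 + 2 + 2 − 7 − 3) / 2 = 5.

5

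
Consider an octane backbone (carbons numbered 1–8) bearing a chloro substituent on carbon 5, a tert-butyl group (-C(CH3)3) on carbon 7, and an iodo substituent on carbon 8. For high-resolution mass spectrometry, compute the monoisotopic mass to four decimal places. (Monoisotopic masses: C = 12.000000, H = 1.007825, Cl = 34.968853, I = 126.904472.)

330.0611

Atom tally by fragment:
  CH3 → C:1 H:3
  CH2 → C:1 H:2
  CH2 → C:1 H:2
  CH2 → C:1 H:2
  CH(Cl) → C:1 H:1 Cl:1
  CH2 → C:1 H:2
  CH(C(CH3)3) → C:5 H:10
  CH2I → C:1 H:2 I:1
Element totals:
  C: 12
  H: 24
  Cl: 1
  I: 1
Molecular formula: C12H24ClI.
  M = 12(12.0) + 24(1.007825) + 34.968853 + 126.904472
    = 144.000000 + 24.187800 + 34.968853 + 126.904472 = 330.061125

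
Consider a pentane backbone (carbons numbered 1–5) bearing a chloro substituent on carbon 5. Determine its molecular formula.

C5H11Cl

Atom tally by fragment:
  CH3 → C:1 H:3
  CH2 → C:1 H:2
  CH2 → C:1 H:2
  CH2 → C:1 H:2
  CH2Cl → C:1 H:2 Cl:1
Element totals:
  C: 5
  H: 11
  Cl: 1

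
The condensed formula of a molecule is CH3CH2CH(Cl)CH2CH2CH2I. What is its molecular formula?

Atom tally by fragment:
  CH3 → C:1 H:3
  CH2 → C:1 H:2
  CH(Cl) → C:1 H:1 Cl:1
  CH2 → C:1 H:2
  CH2 → C:1 H:2
  CH2I → C:1 H:2 I:1
Element totals:
  C: 6
  H: 12
  Cl: 1
  I: 1

C6H12ClI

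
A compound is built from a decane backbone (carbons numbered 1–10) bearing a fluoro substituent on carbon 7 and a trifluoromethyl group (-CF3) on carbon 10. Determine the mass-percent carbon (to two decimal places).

57.88%

Atom tally by fragment:
  CH3 → C:1 H:3
  CH2 → C:1 H:2
  CH2 → C:1 H:2
  CH2 → C:1 H:2
  CH2 → C:1 H:2
  CH2 → C:1 H:2
  CH(F) → C:1 H:1 F:1
  CH2 → C:1 H:2
  CH2 → C:1 H:2
  CH2CF3 → C:2 H:2 F:3
Element totals:
  C: 11
  H: 20
  F: 4
Molecular formula: C11H20F4.
Molar mass = 228.273 g/mol.
Mass from C: 11 × 12.011 = 132.121 g/mol.
%C = 132.121 / 228.273 × 100 = 57.88%.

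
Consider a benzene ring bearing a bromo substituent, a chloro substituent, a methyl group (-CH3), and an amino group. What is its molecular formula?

Atom tally by fragment:
  benzene ring core → C:6 H:6
  (− 4 ring H displaced by substituents)
  + Br → Br:1
  + Cl → Cl:1
  + CH3 → C:1 H:3
  + NH2 → N:1 H:2
Element totals:
  C: 7
  H: 7
  Br: 1
  Cl: 1
  N: 1

C7H7BrClN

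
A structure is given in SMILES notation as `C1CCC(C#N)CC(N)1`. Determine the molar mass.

Atom tally by fragment:
  cyclohexane ring core → C:6 H:12
  (− 2 ring H displaced by substituents)
  + CN → C:1 N:1
  + NH2 → N:1 H:2
Element totals:
  C: 7
  H: 12
  N: 2
Molecular formula: C7H12N2.
  M = 7(12.011) + 12(1.008) + 2(14.007)
    = 84.077 + 12.096 + 28.014 = 124.187

124.19 g/mol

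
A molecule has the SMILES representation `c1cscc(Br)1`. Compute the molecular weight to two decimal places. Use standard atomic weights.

163.03 g/mol

Atom tally by fragment:
  thiophene ring core → C:4 H:4 S:1
  (− 1 ring H displaced by substituents)
  + Br → Br:1
Element totals:
  C: 4
  H: 3
  Br: 1
  S: 1
Molecular formula: C4H3BrS.
  M = 4(12.011) + 3(1.008) + 79.904 + 32.06
    = 48.044 + 3.024 + 79.904 + 32.060 = 163.032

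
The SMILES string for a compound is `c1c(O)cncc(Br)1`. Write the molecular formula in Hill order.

C5H4BrNO

Atom tally by fragment:
  pyridine ring core → C:5 H:5 N:1
  (− 2 ring H displaced by substituents)
  + OH → O:1 H:1
  + Br → Br:1
Element totals:
  C: 5
  H: 4
  Br: 1
  N: 1
  O: 1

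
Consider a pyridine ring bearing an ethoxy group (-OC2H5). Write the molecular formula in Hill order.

C7H9NO

Atom tally by fragment:
  pyridine ring core → C:5 H:5 N:1
  (− 1 ring H displaced by substituents)
  + OC2H5 → C:2 H:5 O:1
Element totals:
  C: 7
  H: 9
  N: 1
  O: 1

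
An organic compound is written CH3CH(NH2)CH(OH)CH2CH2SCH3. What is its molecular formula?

Element totals:
  C: 6
  H: 15
  N: 1
  O: 1
  S: 1

C6H15NOS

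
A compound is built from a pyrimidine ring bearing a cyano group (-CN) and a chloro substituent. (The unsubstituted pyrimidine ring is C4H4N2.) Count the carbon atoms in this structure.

Atom tally by fragment:
  pyrimidine ring core → C:4 H:4 N:2
  (− 2 ring H displaced by substituents)
  + CN → C:1 N:1
  + Cl → Cl:1
Element totals:
  C: 5
  H: 2
  Cl: 1
  N: 3

5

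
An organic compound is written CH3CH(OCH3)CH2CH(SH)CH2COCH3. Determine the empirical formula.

Element totals:
  C: 8
  H: 16
  O: 2
  S: 1
Molecular formula: C8H16O2S.
gcd of subscripts (8, 16, 2, 1) = 1, so the empirical formula equals the molecular formula.

C8H16O2S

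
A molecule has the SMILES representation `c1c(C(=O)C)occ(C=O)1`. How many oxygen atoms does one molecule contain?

Atom tally by fragment:
  furan ring core → C:4 H:4 O:1
  (− 2 ring H displaced by substituents)
  + COCH3 → C:2 H:3 O:1
  + CHO → C:1 H:1 O:1
Element totals:
  C: 7
  H: 6
  O: 3

3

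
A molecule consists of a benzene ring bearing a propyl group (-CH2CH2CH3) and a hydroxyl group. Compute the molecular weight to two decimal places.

136.19 g/mol

Atom tally by fragment:
  benzene ring core → C:6 H:6
  (− 2 ring H displaced by substituents)
  + CH2CH2CH3 → C:3 H:7
  + OH → O:1 H:1
Element totals:
  C: 9
  H: 12
  O: 1
Molecular formula: C9H12O.
  M = 9(12.011) + 12(1.008) + 15.999
    = 108.099 + 12.096 + 15.999 = 136.194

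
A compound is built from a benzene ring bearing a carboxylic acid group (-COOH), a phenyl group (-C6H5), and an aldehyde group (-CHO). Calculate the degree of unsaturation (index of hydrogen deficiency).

Atom tally by fragment:
  benzene ring core → C:6 H:6
  (− 3 ring H displaced by substituents)
  + COOH → C:1 H:1 O:2
  + C6H5 → C:6 H:5
  + CHO → C:1 H:1 O:1
Element totals:
  C: 14
  H: 10
  O: 3
Molecular formula: C14H10O3.
DoU = (2C + 2 + N − H − X) / 2 = (2·14 + 2 + 0 − 10 − 0) / 2 = 10.

10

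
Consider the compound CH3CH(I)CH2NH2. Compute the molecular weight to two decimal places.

Atom tally by fragment:
  CH3 → C:1 H:3
  CH(I) → C:1 H:1 I:1
  CH2NH2 → C:1 H:4 N:1
Element totals:
  C: 3
  H: 8
  I: 1
  N: 1
Molecular formula: C3H8IN.
  M = 3(12.011) + 8(1.008) + 126.904 + 14.007
    = 36.033 + 8.064 + 126.904 + 14.007 = 185.008

185.01 g/mol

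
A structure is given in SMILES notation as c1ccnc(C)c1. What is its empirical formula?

C6H7N

Atom tally by fragment:
  pyridine ring core → C:5 H:5 N:1
  (− 1 ring H displaced by substituents)
  + CH3 → C:1 H:3
Element totals:
  C: 6
  H: 7
  N: 1
Molecular formula: C6H7N.
gcd of subscripts (6, 7, 1) = 1, so the empirical formula equals the molecular formula.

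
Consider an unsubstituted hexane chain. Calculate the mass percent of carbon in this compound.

Atom tally by fragment:
  CH3 → C:1 H:3
  CH2 → C:1 H:2
  CH2 → C:1 H:2
  CH2 → C:1 H:2
  CH2 → C:1 H:2
  CH3 → C:1 H:3
Element totals:
  C: 6
  H: 14
Molecular formula: C6H14.
Molar mass = 86.178 g/mol.
Mass from C: 6 × 12.011 = 72.066 g/mol.
%C = 72.066 / 86.178 × 100 = 83.62%.

83.62%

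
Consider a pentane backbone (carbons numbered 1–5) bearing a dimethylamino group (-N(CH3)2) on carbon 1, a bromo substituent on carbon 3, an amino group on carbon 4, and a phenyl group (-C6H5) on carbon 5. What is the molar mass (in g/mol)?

285.23 g/mol

Atom tally by fragment:
  (CH3)2NCH2 → C:3 H:8 N:1
  CH2 → C:1 H:2
  CH(Br) → C:1 H:1 Br:1
  CH(NH2) → C:1 H:3 N:1
  CH2C6H5 → C:7 H:7
Element totals:
  C: 13
  H: 21
  Br: 1
  N: 2
Molecular formula: C13H21BrN2.
  M = 13(12.011) + 21(1.008) + 79.904 + 2(14.007)
    = 156.143 + 21.168 + 79.904 + 28.014 = 285.229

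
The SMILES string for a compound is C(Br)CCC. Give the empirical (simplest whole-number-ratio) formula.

Atom tally by fragment:
  BrCH2 → C:1 H:2 Br:1
  CH2 → C:1 H:2
  CH2 → C:1 H:2
  CH3 → C:1 H:3
Element totals:
  C: 4
  H: 9
  Br: 1
Molecular formula: C4H9Br.
gcd of subscripts (1, 4, 9) = 1, so the empirical formula equals the molecular formula.

C4H9Br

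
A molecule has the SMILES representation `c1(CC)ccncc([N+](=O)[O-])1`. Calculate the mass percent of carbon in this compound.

55.26%

Atom tally by fragment:
  pyridine ring core → C:5 H:5 N:1
  (− 2 ring H displaced by substituents)
  + C2H5 → C:2 H:5
  + NO2 → N:1 O:2
Element totals:
  C: 7
  H: 8
  N: 2
  O: 2
Molecular formula: C7H8N2O2.
Molar mass = 152.153 g/mol.
Mass from C: 7 × 12.011 = 84.077 g/mol.
%C = 84.077 / 152.153 × 100 = 55.26%.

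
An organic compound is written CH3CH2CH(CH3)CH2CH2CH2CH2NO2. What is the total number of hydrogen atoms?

17

Atom tally by fragment:
  CH3 → C:1 H:3
  CH2 → C:1 H:2
  CH(CH3) → C:2 H:4
  CH2 → C:1 H:2
  CH2 → C:1 H:2
  CH2 → C:1 H:2
  CH2NO2 → C:1 H:2 N:1 O:2
Element totals:
  C: 8
  H: 17
  N: 1
  O: 2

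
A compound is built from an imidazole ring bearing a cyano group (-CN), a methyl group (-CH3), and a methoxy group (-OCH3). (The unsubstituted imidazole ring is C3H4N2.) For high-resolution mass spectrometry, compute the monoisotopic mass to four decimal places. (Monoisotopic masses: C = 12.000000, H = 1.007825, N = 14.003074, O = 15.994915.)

Atom tally by fragment:
  imidazole ring core → C:3 H:4 N:2
  (− 3 ring H displaced by substituents)
  + CN → C:1 N:1
  + CH3 → C:1 H:3
  + OCH3 → C:1 H:3 O:1
Element totals:
  C: 6
  H: 7
  N: 3
  O: 1
Molecular formula: C6H7N3O.
  M = 6(12.0) + 7(1.007825) + 3(14.003074) + 15.994915
    = 72.000000 + 7.054775 + 42.009222 + 15.994915 = 137.058912

137.0589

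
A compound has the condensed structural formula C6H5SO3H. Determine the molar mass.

158.17 g/mol

Element totals:
  C: 6
  H: 6
  O: 3
  S: 1
Molecular formula: C6H6O3S.
  M = 6(12.011) + 6(1.008) + 3(15.999) + 32.06
    = 72.066 + 6.048 + 47.997 + 32.060 = 158.171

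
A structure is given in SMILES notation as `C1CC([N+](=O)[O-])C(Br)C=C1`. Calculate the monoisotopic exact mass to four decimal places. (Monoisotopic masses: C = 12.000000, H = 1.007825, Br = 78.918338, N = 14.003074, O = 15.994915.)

Atom tally by fragment:
  cyclohexene ring core → C:6 H:10
  (− 2 ring H displaced by substituents)
  + NO2 → N:1 O:2
  + Br → Br:1
Element totals:
  C: 6
  H: 8
  Br: 1
  N: 1
  O: 2
Molecular formula: C6H8BrNO2.
  M = 6(12.0) + 8(1.007825) + 78.918338 + 14.003074 + 2(15.994915)
    = 72.000000 + 8.062600 + 78.918338 + 14.003074 + 31.989830 = 204.973842

204.9738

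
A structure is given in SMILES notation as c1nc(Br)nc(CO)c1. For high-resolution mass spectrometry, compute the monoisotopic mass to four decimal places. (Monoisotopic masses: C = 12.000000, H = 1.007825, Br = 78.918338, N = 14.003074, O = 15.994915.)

187.9585

Atom tally by fragment:
  pyrimidine ring core → C:4 H:4 N:2
  (− 2 ring H displaced by substituents)
  + Br → Br:1
  + CH2OH → C:1 H:3 O:1
Element totals:
  C: 5
  H: 5
  Br: 1
  N: 2
  O: 1
Molecular formula: C5H5BrN2O.
  M = 5(12.0) + 5(1.007825) + 78.918338 + 2(14.003074) + 15.994915
    = 60.000000 + 5.039125 + 78.918338 + 28.006148 + 15.994915 = 187.958526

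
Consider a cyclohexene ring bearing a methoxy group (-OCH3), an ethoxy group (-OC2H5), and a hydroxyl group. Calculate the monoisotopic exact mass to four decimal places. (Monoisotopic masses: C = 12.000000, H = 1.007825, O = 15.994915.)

172.1099

Atom tally by fragment:
  cyclohexene ring core → C:6 H:10
  (− 3 ring H displaced by substituents)
  + OCH3 → C:1 H:3 O:1
  + OC2H5 → C:2 H:5 O:1
  + OH → O:1 H:1
Element totals:
  C: 9
  H: 16
  O: 3
Molecular formula: C9H16O3.
  M = 9(12.0) + 16(1.007825) + 3(15.994915)
    = 108.000000 + 16.125200 + 47.984745 = 172.109945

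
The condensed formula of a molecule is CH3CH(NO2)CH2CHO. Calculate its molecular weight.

117.10 g/mol

Element totals:
  C: 4
  H: 7
  N: 1
  O: 3
Molecular formula: C4H7NO3.
  M = 4(12.011) + 7(1.008) + 14.007 + 3(15.999)
    = 48.044 + 7.056 + 14.007 + 47.997 = 117.104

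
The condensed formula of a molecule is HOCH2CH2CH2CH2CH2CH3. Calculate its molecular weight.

Atom tally by fragment:
  HOCH2CH2 → C:2 H:5 O:1
  CH2 → C:1 H:2
  CH2 → C:1 H:2
  CH2 → C:1 H:2
  CH3 → C:1 H:3
Element totals:
  C: 6
  H: 14
  O: 1
Molecular formula: C6H14O.
  M = 6(12.011) + 14(1.008) + 15.999
    = 72.066 + 14.112 + 15.999 = 102.177

102.18 g/mol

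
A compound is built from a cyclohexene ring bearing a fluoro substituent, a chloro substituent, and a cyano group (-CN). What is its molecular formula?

Atom tally by fragment:
  cyclohexene ring core → C:6 H:10
  (− 3 ring H displaced by substituents)
  + F → F:1
  + Cl → Cl:1
  + CN → C:1 N:1
Element totals:
  C: 7
  H: 7
  Cl: 1
  F: 1
  N: 1

C7H7ClFN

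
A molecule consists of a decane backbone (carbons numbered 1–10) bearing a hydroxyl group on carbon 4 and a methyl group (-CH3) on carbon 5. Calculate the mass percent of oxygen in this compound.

Atom tally by fragment:
  CH3 → C:1 H:3
  CH2 → C:1 H:2
  CH2 → C:1 H:2
  CH(OH) → C:1 H:2 O:1
  CH(CH3) → C:2 H:4
  CH2 → C:1 H:2
  CH2 → C:1 H:2
  CH2 → C:1 H:2
  CH2 → C:1 H:2
  CH3 → C:1 H:3
Element totals:
  C: 11
  H: 24
  O: 1
Molecular formula: C11H24O.
Molar mass = 172.312 g/mol.
Mass from O: 1 × 15.999 = 15.999 g/mol.
%O = 15.999 / 172.312 × 100 = 9.28%.

9.28%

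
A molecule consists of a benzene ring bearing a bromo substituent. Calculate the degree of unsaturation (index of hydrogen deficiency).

Atom tally by fragment:
  benzene ring core → C:6 H:6
  (− 1 ring H displaced by substituents)
  + Br → Br:1
Element totals:
  C: 6
  H: 5
  Br: 1
Molecular formula: C6H5Br.
DoU = (2C + 2 + N − H − X) / 2 = (2·6 + 2 + 0 − 5 − 1) / 2 = 4.

4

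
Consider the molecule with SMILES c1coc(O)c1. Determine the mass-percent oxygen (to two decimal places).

Atom tally by fragment:
  furan ring core → C:4 H:4 O:1
  (− 1 ring H displaced by substituents)
  + OH → O:1 H:1
Element totals:
  C: 4
  H: 4
  O: 2
Molecular formula: C4H4O2.
Molar mass = 84.074 g/mol.
Mass from O: 2 × 15.999 = 31.998 g/mol.
%O = 31.998 / 84.074 × 100 = 38.06%.

38.06%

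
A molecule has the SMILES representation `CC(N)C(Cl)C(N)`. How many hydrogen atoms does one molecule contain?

Atom tally by fragment:
  CH3 → C:1 H:3
  CH(NH2) → C:1 H:3 N:1
  CH(Cl) → C:1 H:1 Cl:1
  CH2NH2 → C:1 H:4 N:1
Element totals:
  C: 4
  H: 11
  Cl: 1
  N: 2

11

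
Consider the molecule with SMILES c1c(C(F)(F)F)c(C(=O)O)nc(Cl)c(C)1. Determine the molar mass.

239.58 g/mol

Atom tally by fragment:
  pyridine ring core → C:5 H:5 N:1
  (− 4 ring H displaced by substituents)
  + CF3 → C:1 F:3
  + COOH → C:1 H:1 O:2
  + Cl → Cl:1
  + CH3 → C:1 H:3
Element totals:
  C: 8
  H: 5
  Cl: 1
  F: 3
  N: 1
  O: 2
Molecular formula: C8H5ClF3NO2.
  M = 8(12.011) + 5(1.008) + 35.45 + 3(18.998) + 14.007 + 2(15.999)
    = 96.088 + 5.040 + 35.450 + 56.994 + 14.007 + 31.998 = 239.577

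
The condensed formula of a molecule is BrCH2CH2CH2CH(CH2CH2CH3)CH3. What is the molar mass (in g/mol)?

193.13 g/mol

Element totals:
  C: 8
  H: 17
  Br: 1
Molecular formula: C8H17Br.
  M = 8(12.011) + 17(1.008) + 79.904
    = 96.088 + 17.136 + 79.904 = 193.128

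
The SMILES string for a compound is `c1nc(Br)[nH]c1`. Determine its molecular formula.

C3H3BrN2

Atom tally by fragment:
  imidazole ring core → C:3 H:4 N:2
  (− 1 ring H displaced by substituents)
  + Br → Br:1
Element totals:
  C: 3
  H: 3
  Br: 1
  N: 2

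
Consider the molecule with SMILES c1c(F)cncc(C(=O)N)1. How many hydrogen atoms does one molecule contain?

5

Atom tally by fragment:
  pyridine ring core → C:5 H:5 N:1
  (− 2 ring H displaced by substituents)
  + F → F:1
  + CONH2 → C:1 H:2 O:1 N:1
Element totals:
  C: 6
  H: 5
  F: 1
  N: 2
  O: 1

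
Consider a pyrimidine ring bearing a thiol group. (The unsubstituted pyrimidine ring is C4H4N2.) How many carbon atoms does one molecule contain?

Atom tally by fragment:
  pyrimidine ring core → C:4 H:4 N:2
  (− 1 ring H displaced by substituents)
  + SH → S:1 H:1
Element totals:
  C: 4
  H: 4
  N: 2
  S: 1

4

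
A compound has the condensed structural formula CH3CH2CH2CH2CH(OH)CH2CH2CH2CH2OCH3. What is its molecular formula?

Element totals:
  C: 10
  H: 22
  O: 2

C10H22O2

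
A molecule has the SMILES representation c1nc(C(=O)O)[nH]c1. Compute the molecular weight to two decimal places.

Atom tally by fragment:
  imidazole ring core → C:3 H:4 N:2
  (− 1 ring H displaced by substituents)
  + COOH → C:1 H:1 O:2
Element totals:
  C: 4
  H: 4
  N: 2
  O: 2
Molecular formula: C4H4N2O2.
  M = 4(12.011) + 4(1.008) + 2(14.007) + 2(15.999)
    = 48.044 + 4.032 + 28.014 + 31.998 = 112.088

112.09 g/mol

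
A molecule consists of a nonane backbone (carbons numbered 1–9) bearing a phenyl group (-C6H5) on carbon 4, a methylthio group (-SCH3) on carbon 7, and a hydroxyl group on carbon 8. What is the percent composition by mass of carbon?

Atom tally by fragment:
  CH3 → C:1 H:3
  CH2 → C:1 H:2
  CH2 → C:1 H:2
  CH(C6H5) → C:7 H:6
  CH2 → C:1 H:2
  CH2 → C:1 H:2
  CH(SCH3) → C:2 H:4 S:1
  CH(OH) → C:1 H:2 O:1
  CH3 → C:1 H:3
Element totals:
  C: 16
  H: 26
  O: 1
  S: 1
Molecular formula: C16H26OS.
Molar mass = 266.443 g/mol.
Mass from C: 16 × 12.011 = 192.176 g/mol.
%C = 192.176 / 266.443 × 100 = 72.13%.

72.13%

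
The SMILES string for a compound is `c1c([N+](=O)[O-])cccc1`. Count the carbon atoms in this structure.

Atom tally by fragment:
  benzene ring core → C:6 H:6
  (− 1 ring H displaced by substituents)
  + NO2 → N:1 O:2
Element totals:
  C: 6
  H: 5
  N: 1
  O: 2

6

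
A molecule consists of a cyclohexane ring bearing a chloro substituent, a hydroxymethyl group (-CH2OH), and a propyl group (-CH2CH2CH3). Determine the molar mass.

Atom tally by fragment:
  cyclohexane ring core → C:6 H:12
  (− 3 ring H displaced by substituents)
  + Cl → Cl:1
  + CH2OH → C:1 H:3 O:1
  + CH2CH2CH3 → C:3 H:7
Element totals:
  C: 10
  H: 19
  Cl: 1
  O: 1
Molecular formula: C10H19ClO.
  M = 10(12.011) + 19(1.008) + 35.45 + 15.999
    = 120.110 + 19.152 + 35.450 + 15.999 = 190.711

190.71 g/mol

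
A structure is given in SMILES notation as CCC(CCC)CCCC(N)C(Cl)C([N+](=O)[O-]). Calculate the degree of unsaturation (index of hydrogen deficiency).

Atom tally by fragment:
  CH3 → C:1 H:3
  CH2 → C:1 H:2
  CH(CH2CH2CH3) → C:4 H:8
  CH2 → C:1 H:2
  CH2 → C:1 H:2
  CH2 → C:1 H:2
  CH(NH2) → C:1 H:3 N:1
  CH(Cl) → C:1 H:1 Cl:1
  CH2NO2 → C:1 H:2 N:1 O:2
Element totals:
  C: 12
  H: 25
  Cl: 1
  N: 2
  O: 2
Molecular formula: C12H25ClN2O2.
DoU = (2C + 2 + N − H − X) / 2 = (2·12 + 2 + 2 − 25 − 1) / 2 = 1.

1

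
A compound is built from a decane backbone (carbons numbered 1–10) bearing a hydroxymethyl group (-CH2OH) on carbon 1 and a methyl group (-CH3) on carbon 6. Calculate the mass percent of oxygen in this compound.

Atom tally by fragment:
  HOCH2CH2 → C:2 H:5 O:1
  CH2 → C:1 H:2
  CH2 → C:1 H:2
  CH2 → C:1 H:2
  CH2 → C:1 H:2
  CH(CH3) → C:2 H:4
  CH2 → C:1 H:2
  CH2 → C:1 H:2
  CH2 → C:1 H:2
  CH3 → C:1 H:3
Element totals:
  C: 12
  H: 26
  O: 1
Molecular formula: C12H26O.
Molar mass = 186.339 g/mol.
Mass from O: 1 × 15.999 = 15.999 g/mol.
%O = 15.999 / 186.339 × 100 = 8.59%.

8.59%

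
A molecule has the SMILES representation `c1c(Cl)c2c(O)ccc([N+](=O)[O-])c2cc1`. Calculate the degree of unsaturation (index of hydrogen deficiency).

Atom tally by fragment:
  naphthalene ring system core → C:10 H:8
  (− 3 ring H displaced by substituents)
  + Cl → Cl:1
  + OH → O:1 H:1
  + NO2 → N:1 O:2
Element totals:
  C: 10
  H: 6
  Cl: 1
  N: 1
  O: 3
Molecular formula: C10H6ClNO3.
DoU = (2C + 2 + N − H − X) / 2 = (2·10 + 2 + 1 − 6 − 1) / 2 = 8.

8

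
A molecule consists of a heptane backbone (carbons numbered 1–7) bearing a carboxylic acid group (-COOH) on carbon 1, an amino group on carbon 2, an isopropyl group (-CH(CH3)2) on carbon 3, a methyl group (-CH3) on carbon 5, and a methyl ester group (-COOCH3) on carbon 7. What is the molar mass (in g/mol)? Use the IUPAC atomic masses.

273.37 g/mol

Atom tally by fragment:
  HOOCCH2 → C:2 H:3 O:2
  CH(NH2) → C:1 H:3 N:1
  CH(CH(CH3)2) → C:4 H:8
  CH2 → C:1 H:2
  CH(CH3) → C:2 H:4
  CH2 → C:1 H:2
  CH2COOCH3 → C:3 H:5 O:2
Element totals:
  C: 14
  H: 27
  N: 1
  O: 4
Molecular formula: C14H27NO4.
  M = 14(12.011) + 27(1.008) + 14.007 + 4(15.999)
    = 168.154 + 27.216 + 14.007 + 63.996 = 273.373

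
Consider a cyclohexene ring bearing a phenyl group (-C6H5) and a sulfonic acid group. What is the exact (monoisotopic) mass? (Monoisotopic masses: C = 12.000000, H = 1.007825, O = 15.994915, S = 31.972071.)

238.0664

Atom tally by fragment:
  cyclohexene ring core → C:6 H:10
  (− 2 ring H displaced by substituents)
  + C6H5 → C:6 H:5
  + SO3H → S:1 O:3 H:1
Element totals:
  C: 12
  H: 14
  O: 3
  S: 1
Molecular formula: C12H14O3S.
  M = 12(12.0) + 14(1.007825) + 3(15.994915) + 31.972071
    = 144.000000 + 14.109550 + 47.984745 + 31.972071 = 238.066366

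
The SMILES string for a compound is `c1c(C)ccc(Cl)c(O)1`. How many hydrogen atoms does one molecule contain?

Atom tally by fragment:
  benzene ring core → C:6 H:6
  (− 3 ring H displaced by substituents)
  + CH3 → C:1 H:3
  + Cl → Cl:1
  + OH → O:1 H:1
Element totals:
  C: 7
  H: 7
  Cl: 1
  O: 1

7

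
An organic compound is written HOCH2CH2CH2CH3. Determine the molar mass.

74.12 g/mol

Atom tally by fragment:
  HOCH2 → C:1 H:3 O:1
  CH2 → C:1 H:2
  CH2 → C:1 H:2
  CH3 → C:1 H:3
Element totals:
  C: 4
  H: 10
  O: 1
Molecular formula: C4H10O.
  M = 4(12.011) + 10(1.008) + 15.999
    = 48.044 + 10.080 + 15.999 = 74.123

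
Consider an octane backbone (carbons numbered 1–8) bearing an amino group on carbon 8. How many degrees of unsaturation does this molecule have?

0

Atom tally by fragment:
  CH3 → C:1 H:3
  CH2 → C:1 H:2
  CH2 → C:1 H:2
  CH2 → C:1 H:2
  CH2 → C:1 H:2
  CH2 → C:1 H:2
  CH2 → C:1 H:2
  CH2NH2 → C:1 H:4 N:1
Element totals:
  C: 8
  H: 19
  N: 1
Molecular formula: C8H19N.
DoU = (2C + 2 + N − H − X) / 2 = (2·8 + 2 + 1 − 19 − 0) / 2 = 0.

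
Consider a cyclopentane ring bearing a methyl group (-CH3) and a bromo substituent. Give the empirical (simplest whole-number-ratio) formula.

C6H11Br

Atom tally by fragment:
  cyclopentane ring core → C:5 H:10
  (− 2 ring H displaced by substituents)
  + CH3 → C:1 H:3
  + Br → Br:1
Element totals:
  C: 6
  H: 11
  Br: 1
Molecular formula: C6H11Br.
gcd of subscripts (1, 6, 11) = 1, so the empirical formula equals the molecular formula.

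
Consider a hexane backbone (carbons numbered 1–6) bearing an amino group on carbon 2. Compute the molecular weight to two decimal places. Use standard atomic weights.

101.19 g/mol

Atom tally by fragment:
  CH3 → C:1 H:3
  CH(NH2) → C:1 H:3 N:1
  CH2 → C:1 H:2
  CH2 → C:1 H:2
  CH2 → C:1 H:2
  CH3 → C:1 H:3
Element totals:
  C: 6
  H: 15
  N: 1
Molecular formula: C6H15N.
  M = 6(12.011) + 15(1.008) + 14.007
    = 72.066 + 15.120 + 14.007 = 101.193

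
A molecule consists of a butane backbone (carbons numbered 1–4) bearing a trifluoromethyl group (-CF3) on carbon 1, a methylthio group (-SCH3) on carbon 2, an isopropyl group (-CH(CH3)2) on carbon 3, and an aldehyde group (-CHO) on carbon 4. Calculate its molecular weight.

242.30 g/mol

Atom tally by fragment:
  F3CCH2 → C:2 H:2 F:3
  CH(SCH3) → C:2 H:4 S:1
  CH(CH(CH3)2) → C:4 H:8
  CH2CHO → C:2 H:3 O:1
Element totals:
  C: 10
  H: 17
  F: 3
  O: 1
  S: 1
Molecular formula: C10H17F3OS.
  M = 10(12.011) + 17(1.008) + 3(18.998) + 15.999 + 32.06
    = 120.110 + 17.136 + 56.994 + 15.999 + 32.060 = 242.299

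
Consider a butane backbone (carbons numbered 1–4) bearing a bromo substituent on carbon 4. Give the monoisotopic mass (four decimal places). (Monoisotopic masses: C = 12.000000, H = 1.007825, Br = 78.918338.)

Atom tally by fragment:
  CH3 → C:1 H:3
  CH2 → C:1 H:2
  CH2 → C:1 H:2
  CH2Br → C:1 H:2 Br:1
Element totals:
  C: 4
  H: 9
  Br: 1
Molecular formula: C4H9Br.
  M = 4(12.0) + 9(1.007825) + 78.918338
    = 48.000000 + 9.070425 + 78.918338 = 135.988763

135.9888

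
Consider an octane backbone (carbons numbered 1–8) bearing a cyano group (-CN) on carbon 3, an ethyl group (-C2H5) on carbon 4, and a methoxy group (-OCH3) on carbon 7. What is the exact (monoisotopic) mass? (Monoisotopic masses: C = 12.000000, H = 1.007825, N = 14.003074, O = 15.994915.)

197.1780

Atom tally by fragment:
  CH3 → C:1 H:3
  CH2 → C:1 H:2
  CH(CN) → C:2 H:1 N:1
  CH(C2H5) → C:3 H:6
  CH2 → C:1 H:2
  CH2 → C:1 H:2
  CH(OCH3) → C:2 H:4 O:1
  CH3 → C:1 H:3
Element totals:
  C: 12
  H: 23
  N: 1
  O: 1
Molecular formula: C12H23NO.
  M = 12(12.0) + 23(1.007825) + 14.003074 + 15.994915
    = 144.000000 + 23.179975 + 14.003074 + 15.994915 = 197.177964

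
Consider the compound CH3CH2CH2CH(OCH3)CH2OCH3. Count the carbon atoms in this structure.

7

Element totals:
  C: 7
  H: 16
  O: 2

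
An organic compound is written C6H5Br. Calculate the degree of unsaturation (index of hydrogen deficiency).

Element totals:
  C: 6
  H: 5
  Br: 1
Molecular formula: C6H5Br.
DoU = (2C + 2 + N − H − X) / 2 = (2·6 + 2 + 0 − 5 − 1) / 2 = 4.

4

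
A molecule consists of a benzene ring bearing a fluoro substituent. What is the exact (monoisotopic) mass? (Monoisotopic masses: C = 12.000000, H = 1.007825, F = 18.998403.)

96.0375

Atom tally by fragment:
  benzene ring core → C:6 H:6
  (− 1 ring H displaced by substituents)
  + F → F:1
Element totals:
  C: 6
  H: 5
  F: 1
Molecular formula: C6H5F.
  M = 6(12.0) + 5(1.007825) + 18.998403
    = 72.000000 + 5.039125 + 18.998403 = 96.037528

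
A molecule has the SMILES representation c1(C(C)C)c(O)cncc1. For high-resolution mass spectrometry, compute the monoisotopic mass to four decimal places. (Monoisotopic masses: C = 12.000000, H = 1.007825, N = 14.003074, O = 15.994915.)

137.0841

Atom tally by fragment:
  pyridine ring core → C:5 H:5 N:1
  (− 2 ring H displaced by substituents)
  + CH(CH3)2 → C:3 H:7
  + OH → O:1 H:1
Element totals:
  C: 8
  H: 11
  N: 1
  O: 1
Molecular formula: C8H11NO.
  M = 8(12.0) + 11(1.007825) + 14.003074 + 15.994915
    = 96.000000 + 11.086075 + 14.003074 + 15.994915 = 137.084064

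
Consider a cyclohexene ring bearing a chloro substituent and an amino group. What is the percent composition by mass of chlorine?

26.94%

Atom tally by fragment:
  cyclohexene ring core → C:6 H:10
  (− 2 ring H displaced by substituents)
  + Cl → Cl:1
  + NH2 → N:1 H:2
Element totals:
  C: 6
  H: 10
  Cl: 1
  N: 1
Molecular formula: C6H10ClN.
Molar mass = 131.603 g/mol.
Mass from Cl: 1 × 35.45 = 35.450 g/mol.
%Cl = 35.450 / 131.603 × 100 = 26.94%.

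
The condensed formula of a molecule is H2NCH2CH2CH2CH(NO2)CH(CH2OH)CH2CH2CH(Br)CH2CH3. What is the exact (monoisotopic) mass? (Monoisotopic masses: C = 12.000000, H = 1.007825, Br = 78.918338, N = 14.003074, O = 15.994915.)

Atom tally by fragment:
  H2NCH2 → C:1 H:4 N:1
  CH2 → C:1 H:2
  CH2 → C:1 H:2
  CH(NO2) → C:1 H:1 N:1 O:2
  CH(CH2OH) → C:2 H:4 O:1
  CH2 → C:1 H:2
  CH2 → C:1 H:2
  CH(Br) → C:1 H:1 Br:1
  CH2 → C:1 H:2
  CH3 → C:1 H:3
Element totals:
  C: 11
  H: 23
  Br: 1
  N: 2
  O: 3
Molecular formula: C11H23BrN2O3.
  M = 11(12.0) + 23(1.007825) + 78.918338 + 2(14.003074) + 3(15.994915)
    = 132.000000 + 23.179975 + 78.918338 + 28.006148 + 47.984745 = 310.089206

310.0892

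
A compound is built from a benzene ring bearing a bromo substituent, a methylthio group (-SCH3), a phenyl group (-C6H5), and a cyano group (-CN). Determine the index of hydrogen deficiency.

10

Atom tally by fragment:
  benzene ring core → C:6 H:6
  (− 4 ring H displaced by substituents)
  + Br → Br:1
  + SCH3 → C:1 H:3 S:1
  + C6H5 → C:6 H:5
  + CN → C:1 N:1
Element totals:
  C: 14
  H: 10
  Br: 1
  N: 1
  S: 1
Molecular formula: C14H10BrNS.
DoU = (2C + 2 + N − H − X) / 2 = (2·14 + 2 + 1 − 10 − 1) / 2 = 10.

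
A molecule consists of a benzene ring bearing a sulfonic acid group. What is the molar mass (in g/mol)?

158.17 g/mol

Atom tally by fragment:
  benzene ring core → C:6 H:6
  (− 1 ring H displaced by substituents)
  + SO3H → S:1 O:3 H:1
Element totals:
  C: 6
  H: 6
  O: 3
  S: 1
Molecular formula: C6H6O3S.
  M = 6(12.011) + 6(1.008) + 3(15.999) + 32.06
    = 72.066 + 6.048 + 47.997 + 32.060 = 158.171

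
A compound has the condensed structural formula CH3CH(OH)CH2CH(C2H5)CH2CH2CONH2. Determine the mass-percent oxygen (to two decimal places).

18.47%

Element totals:
  C: 9
  H: 19
  N: 1
  O: 2
Molecular formula: C9H19NO2.
Molar mass = 173.256 g/mol.
Mass from O: 2 × 15.999 = 31.998 g/mol.
%O = 31.998 / 173.256 × 100 = 18.47%.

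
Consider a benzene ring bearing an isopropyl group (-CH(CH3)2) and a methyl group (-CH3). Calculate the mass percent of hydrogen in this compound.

Atom tally by fragment:
  benzene ring core → C:6 H:6
  (− 2 ring H displaced by substituents)
  + CH(CH3)2 → C:3 H:7
  + CH3 → C:1 H:3
Element totals:
  C: 10
  H: 14
Molecular formula: C10H14.
Molar mass = 134.222 g/mol.
Mass from H: 14 × 1.008 = 14.112 g/mol.
%H = 14.112 / 134.222 × 100 = 10.51%.

10.51%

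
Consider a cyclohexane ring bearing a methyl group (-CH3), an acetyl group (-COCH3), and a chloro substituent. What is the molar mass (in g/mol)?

174.67 g/mol

Atom tally by fragment:
  cyclohexane ring core → C:6 H:12
  (− 3 ring H displaced by substituents)
  + CH3 → C:1 H:3
  + COCH3 → C:2 H:3 O:1
  + Cl → Cl:1
Element totals:
  C: 9
  H: 15
  Cl: 1
  O: 1
Molecular formula: C9H15ClO.
  M = 9(12.011) + 15(1.008) + 35.45 + 15.999
    = 108.099 + 15.120 + 35.450 + 15.999 = 174.668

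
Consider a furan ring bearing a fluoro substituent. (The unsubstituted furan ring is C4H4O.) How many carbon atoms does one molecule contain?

Atom tally by fragment:
  furan ring core → C:4 H:4 O:1
  (− 1 ring H displaced by substituents)
  + F → F:1
Element totals:
  C: 4
  H: 3
  F: 1
  O: 1

4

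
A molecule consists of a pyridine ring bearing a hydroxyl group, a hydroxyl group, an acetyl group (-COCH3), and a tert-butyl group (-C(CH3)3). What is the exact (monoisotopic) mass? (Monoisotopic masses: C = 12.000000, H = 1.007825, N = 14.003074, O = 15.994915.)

209.1052

Atom tally by fragment:
  pyridine ring core → C:5 H:5 N:1
  (− 4 ring H displaced by substituents)
  + OH → O:1 H:1
  + OH → O:1 H:1
  + COCH3 → C:2 H:3 O:1
  + C(CH3)3 → C:4 H:9
Element totals:
  C: 11
  H: 15
  N: 1
  O: 3
Molecular formula: C11H15NO3.
  M = 11(12.0) + 15(1.007825) + 14.003074 + 3(15.994915)
    = 132.000000 + 15.117375 + 14.003074 + 47.984745 = 209.105194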